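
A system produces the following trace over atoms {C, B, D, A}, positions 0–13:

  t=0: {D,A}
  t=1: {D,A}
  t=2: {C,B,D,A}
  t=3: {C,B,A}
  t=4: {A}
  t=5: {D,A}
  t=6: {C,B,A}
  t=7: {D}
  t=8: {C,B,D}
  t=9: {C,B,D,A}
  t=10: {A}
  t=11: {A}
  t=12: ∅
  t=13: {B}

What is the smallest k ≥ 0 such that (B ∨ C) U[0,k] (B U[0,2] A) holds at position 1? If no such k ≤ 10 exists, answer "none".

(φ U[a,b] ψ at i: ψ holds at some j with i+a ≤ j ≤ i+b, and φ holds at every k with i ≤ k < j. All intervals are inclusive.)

0

Need earliest j ≥ 1 with (B U[0,2] A), and (B ∨ C) at every k in [1,j-1].
  j=1: rhs holds (empty prefix). k = 0.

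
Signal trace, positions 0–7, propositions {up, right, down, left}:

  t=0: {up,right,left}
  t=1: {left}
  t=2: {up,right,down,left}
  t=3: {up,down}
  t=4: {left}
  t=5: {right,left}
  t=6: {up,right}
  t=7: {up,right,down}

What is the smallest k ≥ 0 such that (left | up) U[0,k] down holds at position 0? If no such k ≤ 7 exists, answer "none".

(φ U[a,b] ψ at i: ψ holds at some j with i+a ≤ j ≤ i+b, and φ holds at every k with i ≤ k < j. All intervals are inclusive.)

Need earliest j ≥ 0 with down, and (left | up) at every k in [0,j-1].
  j=0: rhs fails.
  j=1: rhs fails.
  j=2: rhs holds; lhs holds on [0,1]. k = 2.

2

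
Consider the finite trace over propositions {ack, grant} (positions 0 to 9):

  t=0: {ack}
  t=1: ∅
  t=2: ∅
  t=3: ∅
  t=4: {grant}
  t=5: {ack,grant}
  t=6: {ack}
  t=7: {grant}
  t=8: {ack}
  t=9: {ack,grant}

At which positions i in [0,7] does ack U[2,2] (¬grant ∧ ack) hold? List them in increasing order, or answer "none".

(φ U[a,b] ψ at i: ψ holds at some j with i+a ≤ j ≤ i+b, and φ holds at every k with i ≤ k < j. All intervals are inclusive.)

none

Evaluate at each i in [0,7]:
  i=0: ✗ (no rhs in [2,2])
  i=1: ✗ (no rhs in [3,3])
  i=2: ✗ (no rhs in [4,4])
  i=3: ✗ (no rhs in [5,5])
  i=4: ✗ (lhs fails at k=4 before rhs at j=6)
  i=5: ✗ (no rhs in [7,7])
  i=6: ✗ (lhs fails at k=7 before rhs at j=8)
  i=7: ✗ (no rhs in [9,9])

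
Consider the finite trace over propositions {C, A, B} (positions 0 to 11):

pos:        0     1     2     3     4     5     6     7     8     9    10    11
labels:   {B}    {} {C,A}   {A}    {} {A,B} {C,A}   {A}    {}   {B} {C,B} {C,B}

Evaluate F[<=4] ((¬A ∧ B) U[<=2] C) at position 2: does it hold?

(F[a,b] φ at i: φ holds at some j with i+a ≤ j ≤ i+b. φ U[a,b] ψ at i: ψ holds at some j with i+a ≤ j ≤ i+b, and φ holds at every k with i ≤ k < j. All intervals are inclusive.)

Holds

Check ((¬A ∧ B) U[<=2] C) at each j in [2,6]:
  j=2: holds
  j=3: fails
  j=4: fails
  j=5: fails
  j=6: holds
Found at j=2 → formula holds.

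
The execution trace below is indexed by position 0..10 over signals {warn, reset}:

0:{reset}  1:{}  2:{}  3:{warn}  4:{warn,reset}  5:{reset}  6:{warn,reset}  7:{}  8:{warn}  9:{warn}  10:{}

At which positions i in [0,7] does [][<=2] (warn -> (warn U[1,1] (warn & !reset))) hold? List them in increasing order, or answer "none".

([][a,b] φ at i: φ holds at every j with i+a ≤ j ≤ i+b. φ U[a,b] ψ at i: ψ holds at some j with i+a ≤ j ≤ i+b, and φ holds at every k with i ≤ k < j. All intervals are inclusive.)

Evaluate at each i in [0,7]:
  i=0: ✓ (all of [0,2])
  i=1: ✗ (fails at j=3)
  i=2: ✗ (fails at j=3)
  i=3: ✗ (fails at j=3)
  i=4: ✗ (fails at j=4)
  i=5: ✗ (fails at j=6)
  i=6: ✗ (fails at j=6)
  i=7: ✗ (fails at j=9)

0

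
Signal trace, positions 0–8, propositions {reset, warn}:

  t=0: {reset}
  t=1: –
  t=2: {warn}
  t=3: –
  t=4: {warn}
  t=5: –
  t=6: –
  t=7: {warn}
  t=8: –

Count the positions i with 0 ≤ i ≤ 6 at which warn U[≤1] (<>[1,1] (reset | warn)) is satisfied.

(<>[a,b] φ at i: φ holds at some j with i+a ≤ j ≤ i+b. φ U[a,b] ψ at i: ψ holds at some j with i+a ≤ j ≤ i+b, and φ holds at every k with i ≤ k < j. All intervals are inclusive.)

4

Evaluate at each i in [0,6]:
  i=0: ✗ (lhs fails at k=0 before rhs at j=1)
  i=1: ✓ (rhs at j=1)
  i=2: ✓ (rhs at j=3; lhs holds on [2,2])
  i=3: ✓ (rhs at j=3)
  i=4: ✗ (no rhs in [4,5])
  i=5: ✗ (lhs fails at k=5 before rhs at j=6)
  i=6: ✓ (rhs at j=6)
Positions where it holds: {1, 2, 3, 6} → 4.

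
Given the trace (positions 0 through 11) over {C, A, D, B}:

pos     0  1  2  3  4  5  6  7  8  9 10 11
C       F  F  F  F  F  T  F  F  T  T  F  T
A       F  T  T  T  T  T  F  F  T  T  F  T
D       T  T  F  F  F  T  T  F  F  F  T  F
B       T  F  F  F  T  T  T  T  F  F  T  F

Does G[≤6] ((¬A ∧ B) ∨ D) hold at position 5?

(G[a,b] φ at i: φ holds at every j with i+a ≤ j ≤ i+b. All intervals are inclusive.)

Check ((¬A ∧ B) ∨ D) at every j in [5,11]:
  j=5: true
  j=6: true
  j=7: true
  j=8: false
  j=9: false
  j=10: true
  j=11: false
Fails at j=8 → formula fails.

Does not hold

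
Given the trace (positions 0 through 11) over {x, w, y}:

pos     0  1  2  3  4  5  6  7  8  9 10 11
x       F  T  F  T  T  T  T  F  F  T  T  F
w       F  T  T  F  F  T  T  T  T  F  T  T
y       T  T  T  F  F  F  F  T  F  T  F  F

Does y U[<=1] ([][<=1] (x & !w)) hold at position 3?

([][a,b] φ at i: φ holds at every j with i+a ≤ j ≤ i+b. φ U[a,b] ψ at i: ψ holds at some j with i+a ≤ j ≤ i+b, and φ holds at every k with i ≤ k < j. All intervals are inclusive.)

Need some j in [3,4] with [][<=1] (x & !w), and y at every k in [3,j-1].
  j=3: [][<=1] (x & !w) holds; no prefix to check → satisfied.

Holds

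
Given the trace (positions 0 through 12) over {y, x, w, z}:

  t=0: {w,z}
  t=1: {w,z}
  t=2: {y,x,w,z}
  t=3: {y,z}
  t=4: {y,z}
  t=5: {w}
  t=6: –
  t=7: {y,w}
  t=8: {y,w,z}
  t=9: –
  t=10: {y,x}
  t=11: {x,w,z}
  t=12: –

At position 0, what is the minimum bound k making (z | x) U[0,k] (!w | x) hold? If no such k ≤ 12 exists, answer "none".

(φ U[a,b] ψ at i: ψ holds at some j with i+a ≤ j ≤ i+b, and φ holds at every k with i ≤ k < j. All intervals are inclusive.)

Need earliest j ≥ 0 with (!w | x), and (z | x) at every k in [0,j-1].
  j=0: rhs fails.
  j=1: rhs fails.
  j=2: rhs holds; lhs holds on [0,1]. k = 2.

2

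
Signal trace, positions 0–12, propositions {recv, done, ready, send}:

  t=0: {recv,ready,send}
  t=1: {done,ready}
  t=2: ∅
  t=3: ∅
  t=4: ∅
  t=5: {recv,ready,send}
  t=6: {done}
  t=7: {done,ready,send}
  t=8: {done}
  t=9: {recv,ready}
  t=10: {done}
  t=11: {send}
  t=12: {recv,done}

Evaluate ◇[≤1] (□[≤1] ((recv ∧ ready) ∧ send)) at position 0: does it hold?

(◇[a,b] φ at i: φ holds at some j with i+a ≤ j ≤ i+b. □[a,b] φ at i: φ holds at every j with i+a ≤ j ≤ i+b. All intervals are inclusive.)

Does not hold

Check □[≤1] ((recv ∧ ready) ∧ send) at each j in [0,1]:
  j=0: fails at 1
  j=1: fails at 1
No position in the window satisfies it → formula fails.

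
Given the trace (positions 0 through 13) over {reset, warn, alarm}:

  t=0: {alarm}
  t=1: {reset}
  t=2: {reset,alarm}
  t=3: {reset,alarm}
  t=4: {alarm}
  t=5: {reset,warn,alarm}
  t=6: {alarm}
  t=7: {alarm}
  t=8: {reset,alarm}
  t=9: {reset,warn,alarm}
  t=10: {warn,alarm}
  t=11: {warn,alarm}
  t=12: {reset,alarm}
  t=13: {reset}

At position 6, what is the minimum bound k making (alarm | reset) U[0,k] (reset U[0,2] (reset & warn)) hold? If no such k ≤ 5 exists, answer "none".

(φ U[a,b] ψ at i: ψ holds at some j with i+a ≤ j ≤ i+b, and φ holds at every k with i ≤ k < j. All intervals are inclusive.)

Need earliest j ≥ 6 with (reset U[0,2] (reset & warn)), and (alarm | reset) at every k in [6,j-1].
  j=6: rhs fails.
  j=7: rhs fails.
  j=8: rhs holds; lhs holds on [6,7]. k = 2.

2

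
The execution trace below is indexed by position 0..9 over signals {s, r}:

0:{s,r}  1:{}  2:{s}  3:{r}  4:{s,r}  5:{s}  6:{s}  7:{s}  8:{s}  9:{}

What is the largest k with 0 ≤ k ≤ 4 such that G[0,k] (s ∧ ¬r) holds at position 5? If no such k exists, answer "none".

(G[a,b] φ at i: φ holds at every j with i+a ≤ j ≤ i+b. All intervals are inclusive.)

3

(s ∧ ¬r) must hold from j=5 onward; find where it first fails.
  j=5: holds
  j=6: holds
  j=7: holds
  j=8: holds
  j=9: fails
Holds on [5,8], so largest k = 3.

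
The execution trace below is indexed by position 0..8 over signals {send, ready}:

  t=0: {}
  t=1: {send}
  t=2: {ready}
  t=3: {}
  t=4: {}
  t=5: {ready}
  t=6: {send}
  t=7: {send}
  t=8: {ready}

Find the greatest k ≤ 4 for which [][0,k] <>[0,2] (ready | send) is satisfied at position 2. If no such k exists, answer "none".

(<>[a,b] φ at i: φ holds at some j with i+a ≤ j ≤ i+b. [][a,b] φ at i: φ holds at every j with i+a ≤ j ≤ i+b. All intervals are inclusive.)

4

<>[0,2] (ready | send) must hold from j=2 onward; find where it first fails.
  j=2: holds
  j=3: holds
  j=4: holds
  j=5: holds
  j=6: holds
Holds through j=6; largest k = 4.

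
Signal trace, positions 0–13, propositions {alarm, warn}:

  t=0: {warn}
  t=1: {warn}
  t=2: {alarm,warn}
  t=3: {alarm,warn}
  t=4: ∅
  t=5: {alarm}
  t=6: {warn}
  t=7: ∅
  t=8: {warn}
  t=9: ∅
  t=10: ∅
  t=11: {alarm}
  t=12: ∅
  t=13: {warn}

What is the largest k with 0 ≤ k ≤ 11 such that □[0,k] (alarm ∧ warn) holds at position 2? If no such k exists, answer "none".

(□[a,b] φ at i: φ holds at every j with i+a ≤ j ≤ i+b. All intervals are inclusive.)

(alarm ∧ warn) must hold from j=2 onward; find where it first fails.
  j=2: holds
  j=3: holds
  j=4: fails
Holds on [2,3], so largest k = 1.

1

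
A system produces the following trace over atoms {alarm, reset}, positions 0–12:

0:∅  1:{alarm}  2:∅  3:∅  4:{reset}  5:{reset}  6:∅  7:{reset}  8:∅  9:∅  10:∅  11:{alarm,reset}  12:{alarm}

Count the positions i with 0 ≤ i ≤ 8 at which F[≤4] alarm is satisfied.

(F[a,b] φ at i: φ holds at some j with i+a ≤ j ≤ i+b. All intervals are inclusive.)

Evaluate at each i in [0,8]:
  i=0: ✓ (witness j=1)
  i=1: ✓ (witness j=1)
  i=2: ✗ (none in [2,6])
  i=3: ✗ (none in [3,7])
  i=4: ✗ (none in [4,8])
  i=5: ✗ (none in [5,9])
  i=6: ✗ (none in [6,10])
  i=7: ✓ (witness j=11)
  i=8: ✓ (witness j=11)
Positions where it holds: {0, 1, 7, 8} → 4.

4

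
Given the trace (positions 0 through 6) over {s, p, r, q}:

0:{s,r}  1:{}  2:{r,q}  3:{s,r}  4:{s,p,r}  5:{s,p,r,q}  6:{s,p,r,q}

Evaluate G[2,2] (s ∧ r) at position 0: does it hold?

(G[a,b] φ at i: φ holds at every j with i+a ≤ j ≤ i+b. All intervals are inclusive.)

Check (s ∧ r) at every j in [2,2]:
  j=2: false
Fails at j=2 → formula fails.

Does not hold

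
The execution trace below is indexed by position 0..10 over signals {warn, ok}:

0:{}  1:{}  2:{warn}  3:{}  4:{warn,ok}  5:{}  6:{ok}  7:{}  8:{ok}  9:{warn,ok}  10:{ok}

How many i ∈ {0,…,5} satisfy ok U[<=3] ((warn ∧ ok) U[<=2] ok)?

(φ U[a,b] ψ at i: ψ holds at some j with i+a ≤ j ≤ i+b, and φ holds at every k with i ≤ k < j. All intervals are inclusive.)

1

Evaluate at each i in [0,5]:
  i=0: ✗ (no rhs in [0,3])
  i=1: ✗ (lhs fails at k=1 before rhs at j=4)
  i=2: ✗ (lhs fails at k=2 before rhs at j=4)
  i=3: ✗ (lhs fails at k=3 before rhs at j=4)
  i=4: ✓ (rhs at j=4)
  i=5: ✗ (lhs fails at k=5 before rhs at j=6)
Positions where it holds: {4} → 1.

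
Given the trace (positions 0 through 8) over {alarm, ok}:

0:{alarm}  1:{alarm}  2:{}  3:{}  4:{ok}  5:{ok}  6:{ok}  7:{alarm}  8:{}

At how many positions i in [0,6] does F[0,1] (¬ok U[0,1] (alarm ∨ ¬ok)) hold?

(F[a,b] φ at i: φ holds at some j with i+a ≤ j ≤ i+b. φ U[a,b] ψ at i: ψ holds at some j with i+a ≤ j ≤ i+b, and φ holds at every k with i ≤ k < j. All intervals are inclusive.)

Evaluate at each i in [0,6]:
  i=0: ✓ (witness j=0)
  i=1: ✓ (witness j=1)
  i=2: ✓ (witness j=2)
  i=3: ✓ (witness j=3)
  i=4: ✗ (none in [4,5])
  i=5: ✗ (none in [5,6])
  i=6: ✓ (witness j=7)
Positions where it holds: {0, 1, 2, 3, 6} → 5.

5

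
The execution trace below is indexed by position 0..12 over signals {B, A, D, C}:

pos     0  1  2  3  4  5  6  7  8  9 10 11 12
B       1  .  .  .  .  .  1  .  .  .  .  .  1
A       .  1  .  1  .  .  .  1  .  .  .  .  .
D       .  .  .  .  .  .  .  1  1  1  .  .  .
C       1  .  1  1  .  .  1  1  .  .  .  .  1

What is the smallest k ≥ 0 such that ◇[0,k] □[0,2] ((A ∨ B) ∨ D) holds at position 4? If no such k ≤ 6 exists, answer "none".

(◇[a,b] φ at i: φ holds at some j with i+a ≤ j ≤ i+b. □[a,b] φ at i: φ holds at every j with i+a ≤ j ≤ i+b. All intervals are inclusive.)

Scan j = 4,5,… for □[0,2] ((A ∨ B) ∨ D):
  j=4: fails
  j=5: fails
  j=6: holds
First hit at j=6, so smallest k = 6-4 = 2.

2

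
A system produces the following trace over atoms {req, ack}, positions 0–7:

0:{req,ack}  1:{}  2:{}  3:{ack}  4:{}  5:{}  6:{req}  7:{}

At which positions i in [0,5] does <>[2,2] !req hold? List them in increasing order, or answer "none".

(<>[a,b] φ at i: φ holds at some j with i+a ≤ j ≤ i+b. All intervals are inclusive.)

0, 1, 2, 3, 5

Evaluate at each i in [0,5]:
  i=0: ✓ (witness j=2)
  i=1: ✓ (witness j=3)
  i=2: ✓ (witness j=4)
  i=3: ✓ (witness j=5)
  i=4: ✗ (none in [6,6])
  i=5: ✓ (witness j=7)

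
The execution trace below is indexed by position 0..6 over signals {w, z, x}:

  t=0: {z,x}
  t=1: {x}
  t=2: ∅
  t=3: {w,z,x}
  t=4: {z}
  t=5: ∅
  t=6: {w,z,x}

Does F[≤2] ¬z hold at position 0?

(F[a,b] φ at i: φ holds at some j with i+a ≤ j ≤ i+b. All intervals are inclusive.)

Yes

Check ¬z at each j in [0,2]:
  j=0: false
  j=1: true
  j=2: true
Found at j=1 → formula holds.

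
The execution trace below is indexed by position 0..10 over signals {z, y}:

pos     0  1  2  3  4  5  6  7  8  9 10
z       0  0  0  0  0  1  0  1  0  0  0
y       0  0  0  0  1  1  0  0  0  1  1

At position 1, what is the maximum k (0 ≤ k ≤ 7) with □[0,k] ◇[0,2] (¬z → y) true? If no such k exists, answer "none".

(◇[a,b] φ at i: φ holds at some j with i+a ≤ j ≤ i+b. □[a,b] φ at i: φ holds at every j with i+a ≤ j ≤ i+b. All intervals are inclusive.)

◇[0,2] (¬z → y) must hold from j=1 onward; find where it first fails.
  j=1: fails → no k works.

none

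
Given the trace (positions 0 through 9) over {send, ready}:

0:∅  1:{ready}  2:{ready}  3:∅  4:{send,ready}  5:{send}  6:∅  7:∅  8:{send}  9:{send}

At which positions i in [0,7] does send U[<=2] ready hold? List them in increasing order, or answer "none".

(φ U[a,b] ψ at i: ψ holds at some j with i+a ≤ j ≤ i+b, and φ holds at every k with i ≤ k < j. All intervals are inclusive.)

1, 2, 4

Evaluate at each i in [0,7]:
  i=0: ✗ (lhs fails at k=0 before rhs at j=1)
  i=1: ✓ (rhs at j=1)
  i=2: ✓ (rhs at j=2)
  i=3: ✗ (lhs fails at k=3 before rhs at j=4)
  i=4: ✓ (rhs at j=4)
  i=5: ✗ (no rhs in [5,7])
  i=6: ✗ (no rhs in [6,8])
  i=7: ✗ (no rhs in [7,9])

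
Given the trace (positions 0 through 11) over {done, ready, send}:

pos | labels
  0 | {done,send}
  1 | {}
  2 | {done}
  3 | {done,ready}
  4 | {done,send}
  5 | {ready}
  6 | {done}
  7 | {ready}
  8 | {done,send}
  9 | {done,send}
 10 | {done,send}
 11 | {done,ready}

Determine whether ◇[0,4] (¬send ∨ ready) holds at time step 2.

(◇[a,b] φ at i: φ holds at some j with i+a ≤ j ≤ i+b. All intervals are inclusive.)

True

Check (¬send ∨ ready) at each j in [2,6]:
  j=2: true
  j=3: true
  j=4: false
  j=5: true
  j=6: true
Found at j=2 → formula holds.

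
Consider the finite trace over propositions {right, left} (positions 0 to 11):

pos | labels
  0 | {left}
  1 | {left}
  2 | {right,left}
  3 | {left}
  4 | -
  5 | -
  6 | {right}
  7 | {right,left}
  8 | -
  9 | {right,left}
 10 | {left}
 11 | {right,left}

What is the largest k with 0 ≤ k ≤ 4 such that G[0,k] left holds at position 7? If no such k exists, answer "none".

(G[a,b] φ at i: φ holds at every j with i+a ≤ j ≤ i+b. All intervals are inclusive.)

left must hold from j=7 onward; find where it first fails.
  j=7: holds
  j=8: fails
Holds on [7,7], so largest k = 0.

0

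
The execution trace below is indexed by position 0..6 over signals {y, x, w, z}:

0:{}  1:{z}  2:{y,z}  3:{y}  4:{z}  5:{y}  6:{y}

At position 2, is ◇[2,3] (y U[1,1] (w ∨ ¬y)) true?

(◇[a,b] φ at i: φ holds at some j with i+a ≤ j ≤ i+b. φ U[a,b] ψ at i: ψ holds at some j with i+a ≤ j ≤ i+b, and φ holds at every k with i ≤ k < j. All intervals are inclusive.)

No

Check (y U[1,1] (w ∨ ¬y)) at each j in [4,5]:
  j=4: fails
  j=5: fails
No position in the window satisfies it → formula fails.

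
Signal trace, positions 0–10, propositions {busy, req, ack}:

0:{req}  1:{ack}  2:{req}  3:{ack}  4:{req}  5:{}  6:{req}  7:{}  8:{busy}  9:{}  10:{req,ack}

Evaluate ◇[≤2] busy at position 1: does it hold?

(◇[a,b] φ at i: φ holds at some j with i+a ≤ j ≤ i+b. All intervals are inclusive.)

Check busy at each j in [1,3]:
  j=1: false
  j=2: false
  j=3: false
No position in the window satisfies it → formula fails.

False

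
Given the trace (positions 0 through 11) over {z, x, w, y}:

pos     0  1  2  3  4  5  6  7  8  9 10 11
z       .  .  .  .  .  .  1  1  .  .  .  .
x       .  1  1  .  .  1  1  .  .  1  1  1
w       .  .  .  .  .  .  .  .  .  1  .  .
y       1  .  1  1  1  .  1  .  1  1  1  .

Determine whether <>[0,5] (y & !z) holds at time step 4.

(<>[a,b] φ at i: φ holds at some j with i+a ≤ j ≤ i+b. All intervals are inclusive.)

True

Check (y & !z) at each j in [4,9]:
  j=4: true
  j=5: false
  j=6: false
  j=7: false
  j=8: true
  j=9: true
Found at j=4 → formula holds.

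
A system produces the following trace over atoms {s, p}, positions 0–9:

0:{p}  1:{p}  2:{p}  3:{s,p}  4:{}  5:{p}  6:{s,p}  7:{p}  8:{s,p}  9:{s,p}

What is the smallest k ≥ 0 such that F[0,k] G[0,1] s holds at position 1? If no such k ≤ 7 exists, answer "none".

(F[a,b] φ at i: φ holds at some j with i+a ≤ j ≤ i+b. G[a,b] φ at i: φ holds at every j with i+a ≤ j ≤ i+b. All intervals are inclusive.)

7

Scan j = 1,2,… for G[0,1] s:
  j=1: fails
  j=2: fails
  j=3: fails
  j=4: fails
  j=5: fails
  j=6: fails
  j=7: fails
  j=8: holds
First hit at j=8, so smallest k = 8-1 = 7.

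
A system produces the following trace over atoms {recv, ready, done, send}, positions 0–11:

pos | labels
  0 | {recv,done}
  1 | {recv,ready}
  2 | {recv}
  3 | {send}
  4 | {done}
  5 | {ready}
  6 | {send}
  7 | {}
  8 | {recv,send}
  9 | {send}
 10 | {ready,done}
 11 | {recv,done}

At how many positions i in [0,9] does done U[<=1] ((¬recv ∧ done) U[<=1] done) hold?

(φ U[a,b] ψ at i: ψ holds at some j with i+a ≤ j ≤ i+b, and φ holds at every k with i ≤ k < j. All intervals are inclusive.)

2

Evaluate at each i in [0,9]:
  i=0: ✓ (rhs at j=0)
  i=1: ✗ (no rhs in [1,2])
  i=2: ✗ (no rhs in [2,3])
  i=3: ✗ (lhs fails at k=3 before rhs at j=4)
  i=4: ✓ (rhs at j=4)
  i=5: ✗ (no rhs in [5,6])
  i=6: ✗ (no rhs in [6,7])
  i=7: ✗ (no rhs in [7,8])
  i=8: ✗ (no rhs in [8,9])
  i=9: ✗ (lhs fails at k=9 before rhs at j=10)
Positions where it holds: {0, 4} → 2.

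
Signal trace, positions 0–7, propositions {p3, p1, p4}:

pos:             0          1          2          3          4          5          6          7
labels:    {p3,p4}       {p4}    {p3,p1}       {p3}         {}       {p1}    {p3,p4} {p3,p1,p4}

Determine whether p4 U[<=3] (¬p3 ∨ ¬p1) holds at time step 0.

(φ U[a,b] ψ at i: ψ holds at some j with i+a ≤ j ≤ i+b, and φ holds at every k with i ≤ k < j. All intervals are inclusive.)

Need some j in [0,3] with (¬p3 ∨ ¬p1), and p4 at every k in [0,j-1].
  j=0: (¬p3 ∨ ¬p1) holds; no prefix to check → satisfied.

Yes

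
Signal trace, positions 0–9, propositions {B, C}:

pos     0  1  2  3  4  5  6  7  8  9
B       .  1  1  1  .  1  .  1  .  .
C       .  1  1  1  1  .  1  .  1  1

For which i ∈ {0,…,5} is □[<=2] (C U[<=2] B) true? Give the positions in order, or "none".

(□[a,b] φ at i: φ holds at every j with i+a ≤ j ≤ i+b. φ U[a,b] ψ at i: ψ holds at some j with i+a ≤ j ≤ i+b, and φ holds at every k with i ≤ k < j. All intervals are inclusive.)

1, 2, 3, 4, 5

Evaluate at each i in [0,5]:
  i=0: ✗ (fails at j=0)
  i=1: ✓ (all of [1,3])
  i=2: ✓ (all of [2,4])
  i=3: ✓ (all of [3,5])
  i=4: ✓ (all of [4,6])
  i=5: ✓ (all of [5,7])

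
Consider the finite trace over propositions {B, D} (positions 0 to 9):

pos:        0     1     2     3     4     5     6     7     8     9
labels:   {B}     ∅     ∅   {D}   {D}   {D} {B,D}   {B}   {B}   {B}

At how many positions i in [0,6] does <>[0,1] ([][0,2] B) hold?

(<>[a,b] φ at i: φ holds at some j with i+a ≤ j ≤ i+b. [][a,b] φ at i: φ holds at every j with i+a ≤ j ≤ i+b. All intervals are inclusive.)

2

Evaluate at each i in [0,6]:
  i=0: ✗ (none in [0,1])
  i=1: ✗ (none in [1,2])
  i=2: ✗ (none in [2,3])
  i=3: ✗ (none in [3,4])
  i=4: ✗ (none in [4,5])
  i=5: ✓ (witness j=6)
  i=6: ✓ (witness j=6)
Positions where it holds: {5, 6} → 2.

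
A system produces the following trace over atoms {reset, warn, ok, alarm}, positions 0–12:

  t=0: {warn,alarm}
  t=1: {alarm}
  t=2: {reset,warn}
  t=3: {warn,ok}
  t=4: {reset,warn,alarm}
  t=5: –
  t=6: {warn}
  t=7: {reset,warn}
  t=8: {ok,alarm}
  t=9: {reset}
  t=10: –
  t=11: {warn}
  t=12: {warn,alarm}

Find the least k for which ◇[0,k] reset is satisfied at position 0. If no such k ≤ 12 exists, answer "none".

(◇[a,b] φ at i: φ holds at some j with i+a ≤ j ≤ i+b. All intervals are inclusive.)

Scan j = 0,1,… for reset:
  j=0: fails
  j=1: fails
  j=2: holds
First hit at j=2, so smallest k = 2-0 = 2.

2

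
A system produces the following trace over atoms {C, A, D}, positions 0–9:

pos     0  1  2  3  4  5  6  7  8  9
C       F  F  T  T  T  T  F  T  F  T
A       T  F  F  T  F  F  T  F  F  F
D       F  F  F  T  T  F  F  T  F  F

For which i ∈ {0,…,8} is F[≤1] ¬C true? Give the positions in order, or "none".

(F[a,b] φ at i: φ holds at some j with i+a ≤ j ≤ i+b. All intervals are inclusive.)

0, 1, 5, 6, 7, 8

Evaluate at each i in [0,8]:
  i=0: ✓ (witness j=0)
  i=1: ✓ (witness j=1)
  i=2: ✗ (none in [2,3])
  i=3: ✗ (none in [3,4])
  i=4: ✗ (none in [4,5])
  i=5: ✓ (witness j=6)
  i=6: ✓ (witness j=6)
  i=7: ✓ (witness j=8)
  i=8: ✓ (witness j=8)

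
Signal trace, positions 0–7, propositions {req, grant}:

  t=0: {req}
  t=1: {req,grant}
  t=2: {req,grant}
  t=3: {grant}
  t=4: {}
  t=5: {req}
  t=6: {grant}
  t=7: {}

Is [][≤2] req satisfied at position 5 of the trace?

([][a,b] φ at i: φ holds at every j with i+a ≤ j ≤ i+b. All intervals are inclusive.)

Check req at every j in [5,7]:
  j=5: true
  j=6: false
  j=7: false
Fails at j=6 → formula fails.

False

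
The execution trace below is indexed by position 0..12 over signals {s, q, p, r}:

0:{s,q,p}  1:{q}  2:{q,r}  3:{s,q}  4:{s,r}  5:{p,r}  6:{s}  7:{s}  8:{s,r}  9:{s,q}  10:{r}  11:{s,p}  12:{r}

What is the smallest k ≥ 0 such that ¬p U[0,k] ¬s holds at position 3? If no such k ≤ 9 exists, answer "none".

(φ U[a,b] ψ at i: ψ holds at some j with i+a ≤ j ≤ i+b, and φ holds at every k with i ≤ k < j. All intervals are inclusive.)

2

Need earliest j ≥ 3 with ¬s, and ¬p at every k in [3,j-1].
  j=3: rhs fails.
  j=4: rhs fails.
  j=5: rhs holds; lhs holds on [3,4]. k = 2.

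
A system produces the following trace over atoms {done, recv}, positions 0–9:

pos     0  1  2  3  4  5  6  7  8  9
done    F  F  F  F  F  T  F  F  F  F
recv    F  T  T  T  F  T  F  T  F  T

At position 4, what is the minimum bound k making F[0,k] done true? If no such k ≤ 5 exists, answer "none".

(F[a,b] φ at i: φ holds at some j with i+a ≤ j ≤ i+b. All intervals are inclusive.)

1

Scan j = 4,5,… for done:
  j=4: fails
  j=5: holds
First hit at j=5, so smallest k = 5-4 = 1.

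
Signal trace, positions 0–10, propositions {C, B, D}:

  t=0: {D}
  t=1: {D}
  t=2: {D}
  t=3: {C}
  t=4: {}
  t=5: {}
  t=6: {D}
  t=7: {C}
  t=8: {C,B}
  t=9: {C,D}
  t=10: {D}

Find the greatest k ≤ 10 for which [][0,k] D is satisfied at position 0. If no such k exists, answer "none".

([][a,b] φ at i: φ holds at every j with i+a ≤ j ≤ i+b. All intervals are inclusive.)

D must hold from j=0 onward; find where it first fails.
  j=0: holds
  j=1: holds
  j=2: holds
  j=3: fails
Holds on [0,2], so largest k = 2.

2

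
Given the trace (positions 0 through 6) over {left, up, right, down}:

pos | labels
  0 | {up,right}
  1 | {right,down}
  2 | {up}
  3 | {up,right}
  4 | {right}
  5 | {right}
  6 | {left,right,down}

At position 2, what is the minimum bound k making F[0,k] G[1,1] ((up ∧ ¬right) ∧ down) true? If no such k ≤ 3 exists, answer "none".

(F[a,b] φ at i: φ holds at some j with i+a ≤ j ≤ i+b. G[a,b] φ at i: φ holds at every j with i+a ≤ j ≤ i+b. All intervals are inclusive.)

Scan j = 2,3,… for G[1,1] ((up ∧ ¬right) ∧ down):
  j=2: fails
  j=3: fails
  j=4: fails
  j=5: fails
No j in [2,5] satisfies it → none.

none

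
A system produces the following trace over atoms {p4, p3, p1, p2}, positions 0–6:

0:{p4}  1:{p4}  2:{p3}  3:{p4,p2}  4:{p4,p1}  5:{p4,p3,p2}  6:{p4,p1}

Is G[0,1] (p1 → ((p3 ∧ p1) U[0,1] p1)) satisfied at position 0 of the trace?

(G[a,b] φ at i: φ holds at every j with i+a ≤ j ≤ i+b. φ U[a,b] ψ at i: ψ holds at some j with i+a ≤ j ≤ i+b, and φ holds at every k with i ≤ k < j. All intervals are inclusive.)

Check (p1 → ((p3 ∧ p1) U[0,1] p1)) at every j in [0,1]:
  j=0: antecedent false → ✓
  j=1: antecedent false → ✓
All positions satisfy it → formula holds.

Yes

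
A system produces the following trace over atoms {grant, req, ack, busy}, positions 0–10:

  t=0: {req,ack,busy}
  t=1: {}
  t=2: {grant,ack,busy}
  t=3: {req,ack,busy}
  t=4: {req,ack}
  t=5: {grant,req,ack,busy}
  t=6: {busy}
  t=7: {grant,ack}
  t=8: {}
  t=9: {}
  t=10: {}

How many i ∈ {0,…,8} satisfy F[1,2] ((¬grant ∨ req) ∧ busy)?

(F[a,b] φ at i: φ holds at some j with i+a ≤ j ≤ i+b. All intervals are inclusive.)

Evaluate at each i in [0,8]:
  i=0: ✗ (none in [1,2])
  i=1: ✓ (witness j=3)
  i=2: ✓ (witness j=3)
  i=3: ✓ (witness j=5)
  i=4: ✓ (witness j=5)
  i=5: ✓ (witness j=6)
  i=6: ✗ (none in [7,8])
  i=7: ✗ (none in [8,9])
  i=8: ✗ (none in [9,10])
Positions where it holds: {1, 2, 3, 4, 5} → 5.

5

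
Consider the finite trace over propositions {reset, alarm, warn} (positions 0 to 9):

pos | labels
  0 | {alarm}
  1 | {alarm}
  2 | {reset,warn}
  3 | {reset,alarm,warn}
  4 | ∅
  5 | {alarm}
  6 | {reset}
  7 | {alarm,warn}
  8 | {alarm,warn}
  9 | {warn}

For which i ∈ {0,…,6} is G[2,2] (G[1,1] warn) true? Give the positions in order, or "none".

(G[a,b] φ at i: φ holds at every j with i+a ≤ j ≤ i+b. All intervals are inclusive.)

Evaluate at each i in [0,6]:
  i=0: ✓ (all of [2,2])
  i=1: ✗ (fails at j=3)
  i=2: ✗ (fails at j=4)
  i=3: ✗ (fails at j=5)
  i=4: ✓ (all of [6,6])
  i=5: ✓ (all of [7,7])
  i=6: ✓ (all of [8,8])

0, 4, 5, 6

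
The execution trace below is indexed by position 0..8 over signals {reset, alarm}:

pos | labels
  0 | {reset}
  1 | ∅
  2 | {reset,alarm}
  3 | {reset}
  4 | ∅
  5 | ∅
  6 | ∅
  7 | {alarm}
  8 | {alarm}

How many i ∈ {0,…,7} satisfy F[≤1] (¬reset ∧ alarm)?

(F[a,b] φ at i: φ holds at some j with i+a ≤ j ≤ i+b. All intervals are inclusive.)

2

Evaluate at each i in [0,7]:
  i=0: ✗ (none in [0,1])
  i=1: ✗ (none in [1,2])
  i=2: ✗ (none in [2,3])
  i=3: ✗ (none in [3,4])
  i=4: ✗ (none in [4,5])
  i=5: ✗ (none in [5,6])
  i=6: ✓ (witness j=7)
  i=7: ✓ (witness j=7)
Positions where it holds: {6, 7} → 2.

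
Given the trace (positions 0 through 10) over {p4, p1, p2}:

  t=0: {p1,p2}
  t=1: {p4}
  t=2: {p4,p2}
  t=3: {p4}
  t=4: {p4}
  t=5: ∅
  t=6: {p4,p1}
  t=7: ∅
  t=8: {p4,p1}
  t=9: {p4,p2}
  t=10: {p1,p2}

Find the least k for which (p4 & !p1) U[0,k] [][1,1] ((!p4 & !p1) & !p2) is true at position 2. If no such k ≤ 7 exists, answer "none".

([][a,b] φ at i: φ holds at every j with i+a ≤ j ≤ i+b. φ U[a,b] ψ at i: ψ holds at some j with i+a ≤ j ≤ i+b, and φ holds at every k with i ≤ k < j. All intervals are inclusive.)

Need earliest j ≥ 2 with [][1,1] ((!p4 & !p1) & !p2), and (p4 & !p1) at every k in [2,j-1].
  j=2: rhs fails.
  j=3: rhs fails.
  j=4: rhs holds; lhs holds on [2,3]. k = 2.

2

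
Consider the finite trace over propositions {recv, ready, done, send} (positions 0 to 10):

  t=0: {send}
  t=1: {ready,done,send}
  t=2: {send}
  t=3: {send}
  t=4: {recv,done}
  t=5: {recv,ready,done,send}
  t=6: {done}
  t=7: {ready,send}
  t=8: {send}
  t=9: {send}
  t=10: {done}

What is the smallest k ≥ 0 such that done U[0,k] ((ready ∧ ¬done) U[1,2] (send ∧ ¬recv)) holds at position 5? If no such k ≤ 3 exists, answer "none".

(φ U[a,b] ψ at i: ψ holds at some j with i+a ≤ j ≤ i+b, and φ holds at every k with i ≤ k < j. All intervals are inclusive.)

2

Need earliest j ≥ 5 with ((ready ∧ ¬done) U[1,2] (send ∧ ¬recv)), and done at every k in [5,j-1].
  j=5: rhs fails.
  j=6: rhs fails.
  j=7: rhs holds; lhs holds on [5,6]. k = 2.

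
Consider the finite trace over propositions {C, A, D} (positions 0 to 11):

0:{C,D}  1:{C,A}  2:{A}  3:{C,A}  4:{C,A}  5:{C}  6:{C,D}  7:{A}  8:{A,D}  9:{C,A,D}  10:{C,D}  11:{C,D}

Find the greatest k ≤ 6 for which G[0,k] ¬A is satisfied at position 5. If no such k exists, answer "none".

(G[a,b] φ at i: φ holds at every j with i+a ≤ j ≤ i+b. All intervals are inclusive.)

¬A must hold from j=5 onward; find where it first fails.
  j=5: holds
  j=6: holds
  j=7: fails
Holds on [5,6], so largest k = 1.

1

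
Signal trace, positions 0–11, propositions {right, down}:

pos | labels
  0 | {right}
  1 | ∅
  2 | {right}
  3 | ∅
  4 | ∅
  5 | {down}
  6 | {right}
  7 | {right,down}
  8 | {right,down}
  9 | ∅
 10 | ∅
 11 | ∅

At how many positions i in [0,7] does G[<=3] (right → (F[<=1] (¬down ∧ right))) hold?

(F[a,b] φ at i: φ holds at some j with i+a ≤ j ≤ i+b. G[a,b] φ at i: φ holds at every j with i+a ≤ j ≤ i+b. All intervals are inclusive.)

Evaluate at each i in [0,7]:
  i=0: ✓ (all of [0,3])
  i=1: ✓ (all of [1,4])
  i=2: ✓ (all of [2,5])
  i=3: ✓ (all of [3,6])
  i=4: ✗ (fails at j=7)
  i=5: ✗ (fails at j=7)
  i=6: ✗ (fails at j=7)
  i=7: ✗ (fails at j=7)
Positions where it holds: {0, 1, 2, 3} → 4.

4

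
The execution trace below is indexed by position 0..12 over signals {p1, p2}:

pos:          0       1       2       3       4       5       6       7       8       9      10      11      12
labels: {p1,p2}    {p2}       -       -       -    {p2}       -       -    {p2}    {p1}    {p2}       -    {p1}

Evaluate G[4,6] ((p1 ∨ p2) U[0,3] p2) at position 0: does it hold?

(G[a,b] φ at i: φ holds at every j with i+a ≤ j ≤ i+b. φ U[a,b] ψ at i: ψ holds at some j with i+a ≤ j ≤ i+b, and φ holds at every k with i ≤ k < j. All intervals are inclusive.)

False

Check ((p1 ∨ p2) U[0,3] p2) at every j in [4,6]:
  j=4: fails
  j=5: holds
  j=6: fails
Fails at j=4 → formula fails.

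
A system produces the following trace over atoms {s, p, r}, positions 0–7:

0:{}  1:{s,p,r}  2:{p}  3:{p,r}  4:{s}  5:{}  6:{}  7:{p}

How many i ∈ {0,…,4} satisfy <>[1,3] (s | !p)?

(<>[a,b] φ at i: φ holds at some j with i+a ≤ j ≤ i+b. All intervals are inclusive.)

Evaluate at each i in [0,4]:
  i=0: ✓ (witness j=1)
  i=1: ✓ (witness j=4)
  i=2: ✓ (witness j=4)
  i=3: ✓ (witness j=4)
  i=4: ✓ (witness j=5)
Positions where it holds: {0, 1, 2, 3, 4} → 5.

5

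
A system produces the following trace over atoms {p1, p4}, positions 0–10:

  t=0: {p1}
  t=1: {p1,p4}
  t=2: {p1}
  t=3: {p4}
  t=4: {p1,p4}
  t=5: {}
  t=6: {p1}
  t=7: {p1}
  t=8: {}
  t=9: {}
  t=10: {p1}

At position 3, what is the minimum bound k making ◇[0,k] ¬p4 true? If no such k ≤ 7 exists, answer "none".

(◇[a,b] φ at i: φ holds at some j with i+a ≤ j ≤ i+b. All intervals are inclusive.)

2

Scan j = 3,4,… for ¬p4:
  j=3: fails
  j=4: fails
  j=5: holds
First hit at j=5, so smallest k = 5-3 = 2.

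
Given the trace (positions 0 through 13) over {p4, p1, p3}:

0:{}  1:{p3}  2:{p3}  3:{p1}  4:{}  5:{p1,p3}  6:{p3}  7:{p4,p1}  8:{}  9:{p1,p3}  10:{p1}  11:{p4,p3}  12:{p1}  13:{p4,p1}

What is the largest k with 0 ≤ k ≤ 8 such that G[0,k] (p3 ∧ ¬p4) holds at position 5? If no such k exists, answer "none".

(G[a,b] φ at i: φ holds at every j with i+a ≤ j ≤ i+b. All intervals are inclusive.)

(p3 ∧ ¬p4) must hold from j=5 onward; find where it first fails.
  j=5: holds
  j=6: holds
  j=7: fails
Holds on [5,6], so largest k = 1.

1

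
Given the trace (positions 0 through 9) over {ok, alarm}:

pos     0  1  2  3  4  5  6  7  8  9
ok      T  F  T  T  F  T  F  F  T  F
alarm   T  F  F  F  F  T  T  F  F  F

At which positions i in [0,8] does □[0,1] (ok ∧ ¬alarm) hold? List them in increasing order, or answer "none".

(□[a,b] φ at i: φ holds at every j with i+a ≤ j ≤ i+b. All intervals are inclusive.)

Evaluate at each i in [0,8]:
  i=0: ✗ (fails at j=0)
  i=1: ✗ (fails at j=1)
  i=2: ✓ (all of [2,3])
  i=3: ✗ (fails at j=4)
  i=4: ✗ (fails at j=4)
  i=5: ✗ (fails at j=5)
  i=6: ✗ (fails at j=6)
  i=7: ✗ (fails at j=7)
  i=8: ✗ (fails at j=9)

2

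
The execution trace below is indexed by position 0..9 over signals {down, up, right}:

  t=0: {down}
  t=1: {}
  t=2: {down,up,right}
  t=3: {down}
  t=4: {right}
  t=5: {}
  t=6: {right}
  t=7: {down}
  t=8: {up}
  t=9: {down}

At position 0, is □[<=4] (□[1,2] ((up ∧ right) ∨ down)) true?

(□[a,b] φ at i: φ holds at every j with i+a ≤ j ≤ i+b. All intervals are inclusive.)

No

Check □[1,2] ((up ∧ right) ∨ down) at every j in [0,4]:
  j=0: fails at 1
  j=1: holds on [2,3]
  j=2: fails at 4
  j=3: fails at 4
  j=4: fails at 5
Fails at j=0 → formula fails.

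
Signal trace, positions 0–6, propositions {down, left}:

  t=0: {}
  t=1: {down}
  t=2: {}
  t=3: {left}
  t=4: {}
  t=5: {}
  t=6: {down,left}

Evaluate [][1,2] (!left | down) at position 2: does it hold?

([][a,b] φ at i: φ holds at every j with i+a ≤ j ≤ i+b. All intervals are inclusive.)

No

Check (!left | down) at every j in [3,4]:
  j=3: false
  j=4: true
Fails at j=3 → formula fails.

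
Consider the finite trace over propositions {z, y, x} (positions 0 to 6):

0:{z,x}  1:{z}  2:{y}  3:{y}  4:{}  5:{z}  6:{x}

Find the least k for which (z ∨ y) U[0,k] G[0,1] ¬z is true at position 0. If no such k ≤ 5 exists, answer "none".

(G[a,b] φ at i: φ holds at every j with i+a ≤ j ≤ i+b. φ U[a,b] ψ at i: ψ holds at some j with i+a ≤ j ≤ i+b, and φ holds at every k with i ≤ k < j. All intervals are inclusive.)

Need earliest j ≥ 0 with G[0,1] ¬z, and (z ∨ y) at every k in [0,j-1].
  j=0: rhs fails.
  j=1: rhs fails.
  j=2: rhs holds; lhs holds on [0,1]. k = 2.

2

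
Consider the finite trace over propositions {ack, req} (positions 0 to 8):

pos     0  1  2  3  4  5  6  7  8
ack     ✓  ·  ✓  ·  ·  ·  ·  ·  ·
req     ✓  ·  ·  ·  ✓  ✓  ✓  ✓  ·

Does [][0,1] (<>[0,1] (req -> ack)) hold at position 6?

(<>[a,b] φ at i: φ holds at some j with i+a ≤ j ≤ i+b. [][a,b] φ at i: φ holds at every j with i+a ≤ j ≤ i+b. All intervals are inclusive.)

False

Check <>[0,1] (req -> ack) at every j in [6,7]:
  j=6: fails (none in [6,7])
  j=7: holds (witness at 8)
Fails at j=6 → formula fails.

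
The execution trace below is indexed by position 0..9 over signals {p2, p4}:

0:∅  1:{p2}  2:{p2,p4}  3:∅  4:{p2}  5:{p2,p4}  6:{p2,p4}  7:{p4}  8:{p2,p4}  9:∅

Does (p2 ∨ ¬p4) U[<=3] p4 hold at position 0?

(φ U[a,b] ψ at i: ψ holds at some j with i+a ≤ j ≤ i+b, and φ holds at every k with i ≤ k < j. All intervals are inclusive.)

Yes

Need some j in [0,3] with p4, and (p2 ∨ ¬p4) at every k in [0,j-1].
  j=0: p4 false.
  j=1: p4 false.
  j=2: p4 holds; (p2 ∨ ¬p4) holds at every k in [0,1] → satisfied.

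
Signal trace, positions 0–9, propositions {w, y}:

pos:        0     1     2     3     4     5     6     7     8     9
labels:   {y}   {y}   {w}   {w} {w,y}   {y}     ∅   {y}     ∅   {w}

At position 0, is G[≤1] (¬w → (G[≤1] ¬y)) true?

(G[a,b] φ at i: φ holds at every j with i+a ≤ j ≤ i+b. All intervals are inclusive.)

No

Check (¬w → (G[≤1] ¬y)) at every j in [0,1]:
  j=0: antecedent true; consequent fails at 0 → ✗
  j=1: antecedent true; consequent fails at 1 → ✗
Fails at j=0 → formula fails.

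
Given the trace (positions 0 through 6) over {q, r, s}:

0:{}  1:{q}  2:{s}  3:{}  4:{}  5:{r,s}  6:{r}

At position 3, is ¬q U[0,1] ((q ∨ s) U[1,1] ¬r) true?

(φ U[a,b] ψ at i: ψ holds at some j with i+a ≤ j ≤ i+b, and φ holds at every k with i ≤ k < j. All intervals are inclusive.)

No

Need some j in [3,4] with ((q ∨ s) U[1,1] ¬r), and ¬q at every k in [3,j-1].
  j=3: ((q ∨ s) U[1,1] ¬r) — fails.
  j=4: ((q ∨ s) U[1,1] ¬r) — fails.
No j in the window works → until fails.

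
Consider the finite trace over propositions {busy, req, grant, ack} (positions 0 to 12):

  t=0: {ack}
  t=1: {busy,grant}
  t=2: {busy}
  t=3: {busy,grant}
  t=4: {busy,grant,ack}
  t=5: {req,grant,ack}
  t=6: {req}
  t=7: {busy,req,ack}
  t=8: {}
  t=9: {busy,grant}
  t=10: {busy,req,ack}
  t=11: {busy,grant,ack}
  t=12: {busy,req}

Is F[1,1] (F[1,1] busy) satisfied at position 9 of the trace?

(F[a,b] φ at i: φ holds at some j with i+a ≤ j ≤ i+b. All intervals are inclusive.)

Yes

Check F[1,1] busy at each j in [10,10]:
  j=10: holds (witness at 11)
Found at j=10 → formula holds.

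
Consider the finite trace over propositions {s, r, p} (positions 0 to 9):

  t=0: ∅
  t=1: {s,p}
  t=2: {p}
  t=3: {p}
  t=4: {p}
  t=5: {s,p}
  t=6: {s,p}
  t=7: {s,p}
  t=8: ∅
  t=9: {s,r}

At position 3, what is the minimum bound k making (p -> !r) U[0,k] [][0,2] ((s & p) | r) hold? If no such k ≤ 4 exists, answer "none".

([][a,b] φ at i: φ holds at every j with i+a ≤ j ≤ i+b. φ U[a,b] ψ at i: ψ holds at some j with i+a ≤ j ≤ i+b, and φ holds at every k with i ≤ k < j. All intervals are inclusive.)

Need earliest j ≥ 3 with [][0,2] ((s & p) | r), and (p -> !r) at every k in [3,j-1].
  j=3: rhs fails.
  j=4: rhs fails.
  j=5: rhs holds; lhs holds on [3,4]. k = 2.

2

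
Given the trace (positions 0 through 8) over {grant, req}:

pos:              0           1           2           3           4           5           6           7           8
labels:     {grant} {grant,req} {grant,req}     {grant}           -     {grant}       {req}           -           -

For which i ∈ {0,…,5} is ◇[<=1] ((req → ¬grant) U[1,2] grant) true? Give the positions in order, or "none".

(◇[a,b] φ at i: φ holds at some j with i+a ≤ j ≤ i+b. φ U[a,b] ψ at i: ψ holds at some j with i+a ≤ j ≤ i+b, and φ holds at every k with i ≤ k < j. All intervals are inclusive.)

0, 2, 3, 4

Evaluate at each i in [0,5]:
  i=0: ✓ (witness j=0)
  i=1: ✗ (none in [1,2])
  i=2: ✓ (witness j=3)
  i=3: ✓ (witness j=3)
  i=4: ✓ (witness j=4)
  i=5: ✗ (none in [5,6])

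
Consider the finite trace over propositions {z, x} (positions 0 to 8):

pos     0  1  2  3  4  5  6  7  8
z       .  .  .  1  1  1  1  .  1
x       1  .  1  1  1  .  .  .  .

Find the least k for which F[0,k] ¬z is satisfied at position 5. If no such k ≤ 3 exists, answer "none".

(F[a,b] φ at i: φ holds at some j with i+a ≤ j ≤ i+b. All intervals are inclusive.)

2

Scan j = 5,6,… for ¬z:
  j=5: fails
  j=6: fails
  j=7: holds
First hit at j=7, so smallest k = 7-5 = 2.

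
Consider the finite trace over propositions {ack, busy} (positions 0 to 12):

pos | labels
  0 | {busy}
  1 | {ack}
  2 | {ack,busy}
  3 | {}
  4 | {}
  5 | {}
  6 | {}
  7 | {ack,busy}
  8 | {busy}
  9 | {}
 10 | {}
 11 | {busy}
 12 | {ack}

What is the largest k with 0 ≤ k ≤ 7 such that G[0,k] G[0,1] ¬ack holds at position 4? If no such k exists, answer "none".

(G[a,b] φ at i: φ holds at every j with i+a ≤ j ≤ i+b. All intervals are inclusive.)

1

G[0,1] ¬ack must hold from j=4 onward; find where it first fails.
  j=4: holds
  j=5: holds
  j=6: fails
Holds on [4,5], so largest k = 1.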